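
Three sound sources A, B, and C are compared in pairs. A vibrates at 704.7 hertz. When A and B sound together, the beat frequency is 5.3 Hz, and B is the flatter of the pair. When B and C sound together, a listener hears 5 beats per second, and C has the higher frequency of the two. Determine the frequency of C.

704.4 Hz

B is below A, so f_B = 704.7 − 5.3 = 699.4 Hz.
C is above B, so f_C = 699.4 + 5 = 704.4 Hz.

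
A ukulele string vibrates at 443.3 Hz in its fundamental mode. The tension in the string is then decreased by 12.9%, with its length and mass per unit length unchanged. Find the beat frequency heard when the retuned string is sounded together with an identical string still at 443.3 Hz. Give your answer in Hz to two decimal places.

For a string, f ∝ √T, so the new frequency is 443.3·√0.871 = 413.7203 Hz.
f_beat = |413.7203 − 443.3| = 29.58 Hz.

29.58 Hz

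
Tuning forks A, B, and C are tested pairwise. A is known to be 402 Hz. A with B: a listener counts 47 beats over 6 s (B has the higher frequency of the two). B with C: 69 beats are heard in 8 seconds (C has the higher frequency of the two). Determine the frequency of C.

A–B: Beat frequency = 47/6 = 7.8333 Hz.
B is above A, so f_B = 402 + 7.8333 = 409.8333 Hz.
B–C: Beat frequency = 69/8 = 8.625 Hz.
C is above B, so f_C = 409.8333 + 8.625 = 418.4583 Hz.

418.4583 Hz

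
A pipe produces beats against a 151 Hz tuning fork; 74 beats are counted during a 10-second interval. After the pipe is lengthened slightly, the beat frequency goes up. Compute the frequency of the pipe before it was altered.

143.6 Hz

Beat frequency = 74/10 = 7.4 Hz.
|f − 151| = 7.4, so the pipe was at either 143.6 Hz or 158.4 Hz.
A longer pipe has a lower fundamental; the adjustment lowers the pipe's frequency.
The beat rate rose, so the adjustment moved the pipe further from 151 Hz — it was already below the reference.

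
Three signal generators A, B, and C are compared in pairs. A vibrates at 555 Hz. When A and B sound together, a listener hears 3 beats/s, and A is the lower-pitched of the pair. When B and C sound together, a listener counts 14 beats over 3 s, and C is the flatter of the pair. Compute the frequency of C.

B is above A, so f_B = 555 + 3 = 558 Hz.
B–C: Beat frequency = 14/3 = 4.6667 Hz.
C is below B, so f_C = 558 − 4.6667 = 553.3333 Hz.

553.3333 Hz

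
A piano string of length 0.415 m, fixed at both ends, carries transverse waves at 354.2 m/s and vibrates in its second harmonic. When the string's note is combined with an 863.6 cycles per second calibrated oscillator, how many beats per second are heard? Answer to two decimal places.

For a string fixed at both ends, f_n = n·v/(2L) = 2·354.2/(2·0.415) = 853.4940 Hz.
f_beat = |853.4940 − 863.6| = 10.11 Hz.

10.11 Hz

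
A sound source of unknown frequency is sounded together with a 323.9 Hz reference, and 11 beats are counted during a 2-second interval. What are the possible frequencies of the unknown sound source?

Beat frequency = 11/2 = 5.5 Hz.
|f − 323.9| = 5.5, so f = 323.9 ± 5.5.

318.4 Hz or 329.4 Hz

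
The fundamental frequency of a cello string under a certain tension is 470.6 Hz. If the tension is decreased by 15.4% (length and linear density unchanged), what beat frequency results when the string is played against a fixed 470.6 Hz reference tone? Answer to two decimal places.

37.75 Hz

For a string, f ∝ √T, so the new frequency is 470.6·√0.846 = 432.8497 Hz.
f_beat = |432.8497 − 470.6| = 37.75 Hz.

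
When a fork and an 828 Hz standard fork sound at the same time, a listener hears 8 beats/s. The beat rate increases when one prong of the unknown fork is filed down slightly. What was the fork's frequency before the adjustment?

|f − 828| = 8, so the fork was at either 820 Hz or 836 Hz.
Filing a prong removes mass and raises the fork's frequency; the adjustment raises the fork's frequency.
The beat rate rose, so the adjustment moved the fork further from 828 Hz — it was already above the reference.

836 Hz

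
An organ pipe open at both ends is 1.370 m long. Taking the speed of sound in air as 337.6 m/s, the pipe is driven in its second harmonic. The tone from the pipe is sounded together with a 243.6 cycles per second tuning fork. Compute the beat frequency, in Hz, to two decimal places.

2.82 Hz

Open pipe: f_n = n·v/(2L) = 2·337.6/(2·1.370) = 246.4234 Hz.
f_beat = |246.4234 − 243.6| = 2.82 Hz.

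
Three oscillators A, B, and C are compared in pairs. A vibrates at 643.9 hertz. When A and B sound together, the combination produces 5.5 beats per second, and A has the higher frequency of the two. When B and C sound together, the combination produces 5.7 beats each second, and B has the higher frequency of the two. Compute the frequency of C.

B is below A, so f_B = 643.9 − 5.5 = 638.4 Hz.
C is below B, so f_C = 638.4 − 5.7 = 632.7 Hz.

632.7 Hz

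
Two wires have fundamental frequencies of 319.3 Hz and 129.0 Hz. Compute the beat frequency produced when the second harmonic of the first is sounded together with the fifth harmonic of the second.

6.4 Hz

Second harmonic of the first: 2·319.3 = 638.6 Hz.
Fifth harmonic of the second: 5·129.0 = 645.0 Hz.
f_beat = |638.6 − 645.0| = 6.4 Hz.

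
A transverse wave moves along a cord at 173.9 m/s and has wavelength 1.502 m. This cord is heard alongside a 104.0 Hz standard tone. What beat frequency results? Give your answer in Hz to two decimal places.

Source frequency f = v/λ = 173.9/1.502 = 115.7790 Hz.
f_beat = |115.7790 − 104.0| = 11.78 Hz.

11.78 Hz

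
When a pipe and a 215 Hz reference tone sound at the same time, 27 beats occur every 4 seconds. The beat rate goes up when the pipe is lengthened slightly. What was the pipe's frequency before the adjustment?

Beat frequency = 27/4 = 6.75 Hz.
|f − 215| = 6.75, so the pipe was at either 208.25 Hz or 221.75 Hz.
A longer pipe has a lower fundamental; the adjustment lowers the pipe's frequency.
The beat rate rose, so the adjustment moved the pipe further from 215 Hz — it was already below the reference.

208.25 Hz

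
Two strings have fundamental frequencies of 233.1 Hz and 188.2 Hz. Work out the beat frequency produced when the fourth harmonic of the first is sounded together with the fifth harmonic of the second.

Fourth harmonic of the first: 4·233.1 = 932.4 Hz.
Fifth harmonic of the second: 5·188.2 = 941.0 Hz.
f_beat = |932.4 − 941.0| = 8.6 Hz.

8.6 Hz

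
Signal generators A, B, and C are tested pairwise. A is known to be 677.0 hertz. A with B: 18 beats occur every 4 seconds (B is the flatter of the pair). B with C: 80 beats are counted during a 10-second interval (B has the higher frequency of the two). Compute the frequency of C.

664.5 Hz

A–B: Beat frequency = 18/4 = 4.5 Hz.
B is below A, so f_B = 677.0 − 4.5 = 672.5 Hz.
B–C: Beat frequency = 80/10 = 8 Hz.
C is below B, so f_C = 672.5 − 8 = 664.5 Hz.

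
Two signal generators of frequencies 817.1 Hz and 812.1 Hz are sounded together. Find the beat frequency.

The beat frequency equals the magnitude of the frequency difference.
|817.1 − 812.1| = 5 Hz.

5 Hz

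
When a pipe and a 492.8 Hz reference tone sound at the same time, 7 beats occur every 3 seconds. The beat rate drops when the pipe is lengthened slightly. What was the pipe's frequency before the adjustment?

Beat frequency = 7/3 = 2.3333 Hz.
|f − 492.8| = 2.3333, so the pipe was at either 490.4667 Hz or 495.1333 Hz.
A longer pipe has a lower fundamental; the adjustment lowers the pipe's frequency.
The beat rate fell, so the adjustment moved the pipe toward 492.8 Hz — it must have started above the reference.

495.1333 Hz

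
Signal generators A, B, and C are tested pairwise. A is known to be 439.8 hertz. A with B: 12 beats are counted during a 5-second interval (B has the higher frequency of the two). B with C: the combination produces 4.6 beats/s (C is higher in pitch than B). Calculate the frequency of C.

A–B: Beat frequency = 12/5 = 2.4 Hz.
B is above A, so f_B = 439.8 + 2.4 = 442.2 Hz.
C is above B, so f_C = 442.2 + 4.6 = 446.8 Hz.

446.8 Hz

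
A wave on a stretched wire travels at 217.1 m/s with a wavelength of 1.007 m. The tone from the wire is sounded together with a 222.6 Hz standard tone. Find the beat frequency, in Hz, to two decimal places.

Source frequency f = v/λ = 217.1/1.007 = 215.5909 Hz.
f_beat = |215.5909 − 222.6| = 7.01 Hz.

7.01 Hz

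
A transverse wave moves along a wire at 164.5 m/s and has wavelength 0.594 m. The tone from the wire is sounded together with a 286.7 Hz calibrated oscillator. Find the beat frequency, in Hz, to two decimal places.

Source frequency f = v/λ = 164.5/0.594 = 276.9360 Hz.
f_beat = |276.9360 − 286.7| = 9.76 Hz.

9.76 Hz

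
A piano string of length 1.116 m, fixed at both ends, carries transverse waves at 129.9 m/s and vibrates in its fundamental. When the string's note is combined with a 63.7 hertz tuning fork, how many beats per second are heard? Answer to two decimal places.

For a string fixed at both ends, f_n = n·v/(2L) = 1·129.9/(2·1.116) = 58.1989 Hz.
f_beat = |58.1989 − 63.7| = 5.50 Hz.

5.50 Hz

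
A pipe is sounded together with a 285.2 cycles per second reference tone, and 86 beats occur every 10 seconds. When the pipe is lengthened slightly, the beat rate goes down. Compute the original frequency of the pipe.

293.8 Hz

Beat frequency = 86/10 = 8.6 Hz.
|f − 285.2| = 8.6, so the pipe was at either 276.6 Hz or 293.8 Hz.
A longer pipe has a lower fundamental; the adjustment lowers the pipe's frequency.
The beat rate fell, so the adjustment moved the pipe toward 285.2 Hz — it must have started above the reference.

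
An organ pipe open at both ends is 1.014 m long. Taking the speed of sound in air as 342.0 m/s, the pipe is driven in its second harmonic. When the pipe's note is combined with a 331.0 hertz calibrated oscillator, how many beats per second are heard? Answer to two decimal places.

Open pipe: f_n = n·v/(2L) = 2·342.0/(2·1.014) = 337.2781 Hz.
f_beat = |337.2781 − 331.0| = 6.28 Hz.

6.28 Hz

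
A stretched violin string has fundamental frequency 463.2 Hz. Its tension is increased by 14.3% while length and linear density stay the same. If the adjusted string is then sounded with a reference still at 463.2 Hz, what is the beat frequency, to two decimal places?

For a string, f ∝ √T, so the new frequency is 463.2·√1.143 = 495.2126 Hz.
f_beat = |495.2126 − 463.2| = 32.01 Hz.

32.01 Hz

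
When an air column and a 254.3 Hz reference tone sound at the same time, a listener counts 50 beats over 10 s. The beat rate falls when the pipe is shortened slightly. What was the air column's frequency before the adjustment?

Beat frequency = 50/10 = 5 Hz.
|f − 254.3| = 5, so the air column was at either 249.3 Hz or 259.3 Hz.
A shorter pipe has a higher fundamental; the adjustment raises the air column's frequency.
The beat rate fell, so the adjustment moved the air column toward 254.3 Hz — it must have started below the reference.

249.3 Hz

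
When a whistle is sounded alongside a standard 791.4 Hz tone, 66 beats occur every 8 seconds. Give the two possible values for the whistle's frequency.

783.15 Hz or 799.65 Hz

Beat frequency = 66/8 = 8.25 Hz.
|f − 791.4| = 8.25, so f = 791.4 ± 8.25.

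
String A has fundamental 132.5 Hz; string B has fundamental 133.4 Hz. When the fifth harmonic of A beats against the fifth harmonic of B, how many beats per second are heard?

4.5 Hz

Fifth harmonic of the first: 5·132.5 = 662.5 Hz.
Fifth harmonic of the second: 5·133.4 = 667.0 Hz.
f_beat = |662.5 − 667.0| = 4.5 Hz.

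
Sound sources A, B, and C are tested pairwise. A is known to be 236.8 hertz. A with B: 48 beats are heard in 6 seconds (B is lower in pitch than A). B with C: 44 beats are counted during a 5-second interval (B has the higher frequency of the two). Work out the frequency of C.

220 Hz

A–B: Beat frequency = 48/6 = 8 Hz.
B is below A, so f_B = 236.8 − 8 = 228.8 Hz.
B–C: Beat frequency = 44/5 = 8.8 Hz.
C is below B, so f_C = 228.8 − 8.8 = 220 Hz.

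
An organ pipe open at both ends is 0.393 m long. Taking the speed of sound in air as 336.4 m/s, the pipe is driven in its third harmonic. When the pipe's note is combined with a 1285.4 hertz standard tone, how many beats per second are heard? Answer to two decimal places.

Open pipe: f_n = n·v/(2L) = 3·336.4/(2·0.393) = 1283.9695 Hz.
f_beat = |1283.9695 − 1285.4| = 1.43 Hz.

1.43 Hz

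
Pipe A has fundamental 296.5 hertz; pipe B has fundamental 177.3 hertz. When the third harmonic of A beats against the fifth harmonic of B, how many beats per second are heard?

3.0 Hz

Third harmonic of the first: 3·296.5 = 889.5 Hz.
Fifth harmonic of the second: 5·177.3 = 886.5 Hz.
f_beat = |889.5 − 886.5| = 3.0 Hz.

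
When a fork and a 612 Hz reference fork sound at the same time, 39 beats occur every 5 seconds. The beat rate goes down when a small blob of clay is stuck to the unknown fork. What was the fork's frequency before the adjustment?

619.8 Hz

Beat frequency = 39/5 = 7.8 Hz.
|f − 612| = 7.8, so the fork was at either 604.2 Hz or 619.8 Hz.
Adding mass to a fork lowers its frequency; the adjustment lowers the fork's frequency.
The beat rate fell, so the adjustment moved the fork toward 612 Hz — it must have started above the reference.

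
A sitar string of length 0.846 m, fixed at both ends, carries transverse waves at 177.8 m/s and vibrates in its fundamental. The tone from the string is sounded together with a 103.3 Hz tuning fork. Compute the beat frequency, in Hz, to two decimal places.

For a string fixed at both ends, f_n = n·v/(2L) = 1·177.8/(2·0.846) = 105.0827 Hz.
f_beat = |105.0827 − 103.3| = 1.78 Hz.

1.78 Hz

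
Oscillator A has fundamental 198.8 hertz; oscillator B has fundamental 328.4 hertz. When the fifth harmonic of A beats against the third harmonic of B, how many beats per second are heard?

Fifth harmonic of the first: 5·198.8 = 994.0 Hz.
Third harmonic of the second: 3·328.4 = 985.2 Hz.
f_beat = |994.0 − 985.2| = 8.8 Hz.

8.8 Hz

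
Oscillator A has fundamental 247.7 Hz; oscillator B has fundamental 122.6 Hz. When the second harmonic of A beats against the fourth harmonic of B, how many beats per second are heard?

5.0 Hz

Second harmonic of the first: 2·247.7 = 495.4 Hz.
Fourth harmonic of the second: 4·122.6 = 490.4 Hz.
f_beat = |495.4 − 490.4| = 5.0 Hz.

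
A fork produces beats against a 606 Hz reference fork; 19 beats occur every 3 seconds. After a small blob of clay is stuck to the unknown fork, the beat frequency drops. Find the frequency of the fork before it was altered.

Beat frequency = 19/3 = 6.3333 Hz.
|f − 606| = 6.3333, so the fork was at either 599.6667 Hz or 612.3333 Hz.
Adding mass to a fork lowers its frequency; the adjustment lowers the fork's frequency.
The beat rate fell, so the adjustment moved the fork toward 606 Hz — it must have started above the reference.

612.3333 Hz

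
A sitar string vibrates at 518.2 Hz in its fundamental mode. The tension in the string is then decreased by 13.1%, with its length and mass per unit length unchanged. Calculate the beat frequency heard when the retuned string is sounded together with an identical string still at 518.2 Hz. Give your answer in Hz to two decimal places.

35.13 Hz

For a string, f ∝ √T, so the new frequency is 518.2·√0.869 = 483.0669 Hz.
f_beat = |483.0669 − 518.2| = 35.13 Hz.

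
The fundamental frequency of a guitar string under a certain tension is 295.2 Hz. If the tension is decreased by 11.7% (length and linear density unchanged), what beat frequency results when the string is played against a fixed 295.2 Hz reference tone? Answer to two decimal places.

For a string, f ∝ √T, so the new frequency is 295.2·√0.883 = 277.3938 Hz.
f_beat = |277.3938 − 295.2| = 17.81 Hz.

17.81 Hz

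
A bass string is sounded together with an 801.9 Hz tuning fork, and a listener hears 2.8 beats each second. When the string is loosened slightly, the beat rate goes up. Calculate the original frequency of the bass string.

|f − 801.9| = 2.8, so the bass string was at either 799.1 Hz or 804.7 Hz.
Reducing tension lowers a string's frequency; the adjustment lowers the bass string's frequency.
The beat rate rose, so the adjustment moved the bass string further from 801.9 Hz — it was already below the reference.

799.1 Hz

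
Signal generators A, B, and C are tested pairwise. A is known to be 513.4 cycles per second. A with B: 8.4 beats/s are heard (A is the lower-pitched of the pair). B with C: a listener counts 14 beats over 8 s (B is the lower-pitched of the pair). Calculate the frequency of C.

523.55 Hz

B is above A, so f_B = 513.4 + 8.4 = 521.8 Hz.
B–C: Beat frequency = 14/8 = 1.75 Hz.
C is above B, so f_C = 521.8 + 1.75 = 523.55 Hz.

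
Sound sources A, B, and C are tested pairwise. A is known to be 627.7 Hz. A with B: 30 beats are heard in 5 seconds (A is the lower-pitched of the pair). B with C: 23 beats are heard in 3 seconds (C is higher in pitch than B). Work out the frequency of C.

641.3667 Hz

A–B: Beat frequency = 30/5 = 6 Hz.
B is above A, so f_B = 627.7 + 6 = 633.7 Hz.
B–C: Beat frequency = 23/3 = 7.6667 Hz.
C is above B, so f_C = 633.7 + 7.6667 = 641.3667 Hz.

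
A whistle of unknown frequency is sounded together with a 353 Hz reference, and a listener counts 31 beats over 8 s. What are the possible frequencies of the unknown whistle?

Beat frequency = 31/8 = 3.875 Hz.
|f − 353| = 3.875, so f = 353 ± 3.875.

349.125 Hz or 356.875 Hz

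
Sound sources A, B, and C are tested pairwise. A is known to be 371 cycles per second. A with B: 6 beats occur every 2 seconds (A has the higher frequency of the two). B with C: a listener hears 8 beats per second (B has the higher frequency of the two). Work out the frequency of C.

360 Hz

A–B: Beat frequency = 6/2 = 3 Hz.
B is below A, so f_B = 371 − 3 = 368 Hz.
C is below B, so f_C = 368 − 8 = 360 Hz.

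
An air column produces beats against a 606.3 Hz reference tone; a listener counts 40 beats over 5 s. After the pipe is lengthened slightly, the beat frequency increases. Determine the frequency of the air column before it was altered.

598.3 Hz

Beat frequency = 40/5 = 8 Hz.
|f − 606.3| = 8, so the air column was at either 598.3 Hz or 614.3 Hz.
A longer pipe has a lower fundamental; the adjustment lowers the air column's frequency.
The beat rate rose, so the adjustment moved the air column further from 606.3 Hz — it was already below the reference.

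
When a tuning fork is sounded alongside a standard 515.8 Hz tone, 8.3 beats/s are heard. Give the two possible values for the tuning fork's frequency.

|f − 515.8| = 8.3, so f = 515.8 ± 8.3.

507.5 Hz or 524.1 Hz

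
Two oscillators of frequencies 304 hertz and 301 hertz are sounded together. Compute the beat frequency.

The beat frequency equals the magnitude of the frequency difference.
|304 − 301| = 3 Hz.

3 Hz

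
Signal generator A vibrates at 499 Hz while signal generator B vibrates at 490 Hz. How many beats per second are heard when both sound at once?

9 Hz

Beats arise from superposition of two nearby frequencies; the beat rate is |f₁ − f₂|.
|499 − 490| = 9 Hz.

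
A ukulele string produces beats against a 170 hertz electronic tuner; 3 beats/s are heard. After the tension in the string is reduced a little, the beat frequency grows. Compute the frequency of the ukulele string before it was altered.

|f − 170| = 3, so the ukulele string was at either 167 Hz or 173 Hz.
Lower tension means lower frequency; the adjustment lowers the ukulele string's frequency.
The beat rate rose, so the adjustment moved the ukulele string further from 170 Hz — it was already below the reference.

167 Hz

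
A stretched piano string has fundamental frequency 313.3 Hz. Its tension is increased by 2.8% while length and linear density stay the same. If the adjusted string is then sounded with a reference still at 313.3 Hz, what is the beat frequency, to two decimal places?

For a string, f ∝ √T, so the new frequency is 313.3·√1.028 = 317.6559 Hz.
f_beat = |317.6559 − 313.3| = 4.36 Hz.

4.36 Hz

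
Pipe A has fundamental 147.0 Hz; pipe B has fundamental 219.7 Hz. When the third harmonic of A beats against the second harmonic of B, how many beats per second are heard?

1.6 Hz

Third harmonic of the first: 3·147.0 = 441.0 Hz.
Second harmonic of the second: 2·219.7 = 439.4 Hz.
f_beat = |441.0 − 439.4| = 1.6 Hz.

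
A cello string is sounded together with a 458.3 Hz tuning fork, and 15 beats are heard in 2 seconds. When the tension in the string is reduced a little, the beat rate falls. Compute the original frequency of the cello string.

465.8 Hz

Beat frequency = 15/2 = 7.5 Hz.
|f − 458.3| = 7.5, so the cello string was at either 450.8 Hz or 465.8 Hz.
Lower tension means lower frequency; the adjustment lowers the cello string's frequency.
The beat rate fell, so the adjustment moved the cello string toward 458.3 Hz — it must have started above the reference.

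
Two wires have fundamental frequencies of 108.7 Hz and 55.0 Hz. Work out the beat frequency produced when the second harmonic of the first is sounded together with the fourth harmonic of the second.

Second harmonic of the first: 2·108.7 = 217.4 Hz.
Fourth harmonic of the second: 4·55.0 = 220.0 Hz.
f_beat = |217.4 − 220.0| = 2.6 Hz.

2.6 Hz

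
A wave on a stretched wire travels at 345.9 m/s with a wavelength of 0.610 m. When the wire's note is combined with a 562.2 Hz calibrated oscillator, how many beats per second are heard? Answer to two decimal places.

Source frequency f = v/λ = 345.9/0.610 = 567.0492 Hz.
f_beat = |567.0492 − 562.2| = 4.85 Hz.

4.85 Hz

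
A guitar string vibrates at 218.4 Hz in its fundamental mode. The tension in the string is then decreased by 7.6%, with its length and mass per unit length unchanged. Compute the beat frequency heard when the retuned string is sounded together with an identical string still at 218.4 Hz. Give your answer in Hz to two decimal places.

For a string, f ∝ √T, so the new frequency is 218.4·√0.924 = 209.9368 Hz.
f_beat = |209.9368 − 218.4| = 8.46 Hz.

8.46 Hz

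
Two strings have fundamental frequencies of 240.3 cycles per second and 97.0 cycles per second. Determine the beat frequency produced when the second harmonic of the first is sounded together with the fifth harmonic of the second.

4.4 Hz

Second harmonic of the first: 2·240.3 = 480.6 Hz.
Fifth harmonic of the second: 5·97.0 = 485.0 Hz.
f_beat = |480.6 − 485.0| = 4.4 Hz.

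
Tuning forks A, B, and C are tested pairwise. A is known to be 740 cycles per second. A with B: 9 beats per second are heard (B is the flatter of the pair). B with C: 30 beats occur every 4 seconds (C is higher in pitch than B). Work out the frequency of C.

B is below A, so f_B = 740 − 9 = 731 Hz.
B–C: Beat frequency = 30/4 = 7.5 Hz.
C is above B, so f_C = 731 + 7.5 = 738.5 Hz.

738.5 Hz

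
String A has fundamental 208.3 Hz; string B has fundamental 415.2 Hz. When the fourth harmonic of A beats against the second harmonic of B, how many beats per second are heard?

Fourth harmonic of the first: 4·208.3 = 833.2 Hz.
Second harmonic of the second: 2·415.2 = 830.4 Hz.
f_beat = |833.2 − 830.4| = 2.8 Hz.

2.8 Hz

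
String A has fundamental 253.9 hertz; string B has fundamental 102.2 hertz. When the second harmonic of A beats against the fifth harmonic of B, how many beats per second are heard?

Second harmonic of the first: 2·253.9 = 507.8 Hz.
Fifth harmonic of the second: 5·102.2 = 511.0 Hz.
f_beat = |507.8 − 511.0| = 3.2 Hz.

3.2 Hz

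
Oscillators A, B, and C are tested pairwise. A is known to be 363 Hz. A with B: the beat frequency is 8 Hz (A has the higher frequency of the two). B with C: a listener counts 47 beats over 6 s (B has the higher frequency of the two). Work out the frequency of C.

B is below A, so f_B = 363 − 8 = 355 Hz.
B–C: Beat frequency = 47/6 = 7.8333 Hz.
C is below B, so f_C = 355 − 7.8333 = 347.1667 Hz.

347.1667 Hz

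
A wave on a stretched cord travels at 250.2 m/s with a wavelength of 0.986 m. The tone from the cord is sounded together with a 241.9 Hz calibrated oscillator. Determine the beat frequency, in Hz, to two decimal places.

Source frequency f = v/λ = 250.2/0.986 = 253.7525 Hz.
f_beat = |253.7525 − 241.9| = 11.85 Hz.

11.85 Hz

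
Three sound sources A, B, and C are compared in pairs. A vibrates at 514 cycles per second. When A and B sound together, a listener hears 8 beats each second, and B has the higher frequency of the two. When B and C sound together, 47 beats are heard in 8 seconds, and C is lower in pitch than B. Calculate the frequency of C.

B is above A, so f_B = 514 + 8 = 522 Hz.
B–C: Beat frequency = 47/8 = 5.875 Hz.
C is below B, so f_C = 522 − 5.875 = 516.125 Hz.

516.125 Hz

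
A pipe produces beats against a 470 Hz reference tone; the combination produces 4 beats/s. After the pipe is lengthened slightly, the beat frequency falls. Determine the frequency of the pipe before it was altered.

|f − 470| = 4, so the pipe was at either 466 Hz or 474 Hz.
A longer pipe has a lower fundamental; the adjustment lowers the pipe's frequency.
The beat rate fell, so the adjustment moved the pipe toward 470 Hz — it must have started above the reference.

474 Hz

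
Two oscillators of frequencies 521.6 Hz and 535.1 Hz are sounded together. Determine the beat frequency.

f_beat = |f₁ − f₂|.
|521.6 − 535.1| = 13.5 Hz.

13.5 Hz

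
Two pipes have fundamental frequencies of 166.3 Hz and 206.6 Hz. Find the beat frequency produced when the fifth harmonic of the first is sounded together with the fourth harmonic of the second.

5.1 Hz

Fifth harmonic of the first: 5·166.3 = 831.5 Hz.
Fourth harmonic of the second: 4·206.6 = 826.4 Hz.
f_beat = |831.5 − 826.4| = 5.1 Hz.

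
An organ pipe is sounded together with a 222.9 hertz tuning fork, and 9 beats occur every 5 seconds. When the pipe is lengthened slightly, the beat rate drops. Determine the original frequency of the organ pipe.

224.7 Hz

Beat frequency = 9/5 = 1.8 Hz.
|f − 222.9| = 1.8, so the organ pipe was at either 221.1 Hz or 224.7 Hz.
A longer pipe has a lower fundamental; the adjustment lowers the organ pipe's frequency.
The beat rate fell, so the adjustment moved the organ pipe toward 222.9 Hz — it must have started above the reference.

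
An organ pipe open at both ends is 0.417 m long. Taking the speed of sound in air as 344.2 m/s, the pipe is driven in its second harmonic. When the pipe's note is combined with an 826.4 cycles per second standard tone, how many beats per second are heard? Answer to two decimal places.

Open pipe: f_n = n·v/(2L) = 2·344.2/(2·0.417) = 825.4197 Hz.
f_beat = |825.4197 − 826.4| = 0.98 Hz.

0.98 Hz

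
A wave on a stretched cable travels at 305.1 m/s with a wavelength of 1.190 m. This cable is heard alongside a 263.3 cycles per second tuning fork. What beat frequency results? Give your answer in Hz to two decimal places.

Source frequency f = v/λ = 305.1/1.190 = 256.3866 Hz.
f_beat = |256.3866 − 263.3| = 6.91 Hz.

6.91 Hz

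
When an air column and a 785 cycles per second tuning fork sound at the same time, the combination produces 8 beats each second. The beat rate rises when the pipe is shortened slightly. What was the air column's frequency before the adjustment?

|f − 785| = 8, so the air column was at either 777 Hz or 793 Hz.
A shorter pipe has a higher fundamental; the adjustment raises the air column's frequency.
The beat rate rose, so the adjustment moved the air column further from 785 Hz — it was already above the reference.

793 Hz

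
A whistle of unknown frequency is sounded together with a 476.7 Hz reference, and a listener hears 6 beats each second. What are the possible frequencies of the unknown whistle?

|f − 476.7| = 6, so f = 476.7 ± 6.

470.7 Hz or 482.7 Hz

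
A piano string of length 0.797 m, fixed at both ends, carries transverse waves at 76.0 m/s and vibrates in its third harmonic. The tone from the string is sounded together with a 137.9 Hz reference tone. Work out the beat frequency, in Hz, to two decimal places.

5.14 Hz

For a string fixed at both ends, f_n = n·v/(2L) = 3·76.0/(2·0.797) = 143.0364 Hz.
f_beat = |143.0364 − 137.9| = 5.14 Hz.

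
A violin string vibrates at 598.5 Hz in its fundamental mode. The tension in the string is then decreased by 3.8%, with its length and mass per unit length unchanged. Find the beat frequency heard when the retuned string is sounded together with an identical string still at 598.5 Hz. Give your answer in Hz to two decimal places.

11.48 Hz

For a string, f ∝ √T, so the new frequency is 598.5·√0.962 = 587.0184 Hz.
f_beat = |587.0184 − 598.5| = 11.48 Hz.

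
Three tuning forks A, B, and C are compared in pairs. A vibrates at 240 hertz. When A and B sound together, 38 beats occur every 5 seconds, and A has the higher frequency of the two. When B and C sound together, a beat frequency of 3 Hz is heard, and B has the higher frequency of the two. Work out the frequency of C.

229.4 Hz

A–B: Beat frequency = 38/5 = 7.6 Hz.
B is below A, so f_B = 240 − 7.6 = 232.4 Hz.
C is below B, so f_C = 232.4 − 3 = 229.4 Hz.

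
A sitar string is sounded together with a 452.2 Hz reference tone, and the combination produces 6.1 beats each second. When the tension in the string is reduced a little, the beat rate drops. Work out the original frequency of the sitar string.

458.3 Hz

|f − 452.2| = 6.1, so the sitar string was at either 446.1 Hz or 458.3 Hz.
Lower tension means lower frequency; the adjustment lowers the sitar string's frequency.
The beat rate fell, so the adjustment moved the sitar string toward 452.2 Hz — it must have started above the reference.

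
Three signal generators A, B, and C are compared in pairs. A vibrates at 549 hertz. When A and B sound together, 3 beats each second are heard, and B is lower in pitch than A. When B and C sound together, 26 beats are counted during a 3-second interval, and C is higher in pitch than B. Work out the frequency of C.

B is below A, so f_B = 549 − 3 = 546 Hz.
B–C: Beat frequency = 26/3 = 8.6667 Hz.
C is above B, so f_C = 546 + 8.6667 = 554.6667 Hz.

554.6667 Hz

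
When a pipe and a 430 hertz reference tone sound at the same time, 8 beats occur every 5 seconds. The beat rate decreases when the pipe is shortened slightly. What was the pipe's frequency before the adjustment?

Beat frequency = 8/5 = 1.6 Hz.
|f − 430| = 1.6, so the pipe was at either 428.4 Hz or 431.6 Hz.
A shorter pipe has a higher fundamental; the adjustment raises the pipe's frequency.
The beat rate fell, so the adjustment moved the pipe toward 430 Hz — it must have started below the reference.

428.4 Hz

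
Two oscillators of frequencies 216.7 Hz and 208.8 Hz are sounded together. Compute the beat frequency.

7.9 Hz

Beats arise from superposition of two nearby frequencies; the beat rate is |f₁ − f₂|.
|216.7 − 208.8| = 7.9 Hz.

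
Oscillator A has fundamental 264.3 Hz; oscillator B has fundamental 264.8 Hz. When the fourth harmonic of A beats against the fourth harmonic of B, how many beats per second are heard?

2.0 Hz

Fourth harmonic of the first: 4·264.3 = 1057.2 Hz.
Fourth harmonic of the second: 4·264.8 = 1059.2 Hz.
f_beat = |1057.2 − 1059.2| = 2.0 Hz.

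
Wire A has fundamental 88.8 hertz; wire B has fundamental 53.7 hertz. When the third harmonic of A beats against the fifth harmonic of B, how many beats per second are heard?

2.1 Hz

Third harmonic of the first: 3·88.8 = 266.4 Hz.
Fifth harmonic of the second: 5·53.7 = 268.5 Hz.
f_beat = |266.4 − 268.5| = 2.1 Hz.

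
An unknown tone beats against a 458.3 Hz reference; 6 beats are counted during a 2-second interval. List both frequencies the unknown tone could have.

455.3 Hz or 461.3 Hz

Beat frequency = 6/2 = 3 Hz.
|f − 458.3| = 3, so f = 458.3 ± 3.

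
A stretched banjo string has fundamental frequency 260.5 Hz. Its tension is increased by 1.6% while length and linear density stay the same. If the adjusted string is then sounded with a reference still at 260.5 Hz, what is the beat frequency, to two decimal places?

For a string, f ∝ √T, so the new frequency is 260.5·√1.016 = 262.5757 Hz.
f_beat = |262.5757 − 260.5| = 2.08 Hz.

2.08 Hz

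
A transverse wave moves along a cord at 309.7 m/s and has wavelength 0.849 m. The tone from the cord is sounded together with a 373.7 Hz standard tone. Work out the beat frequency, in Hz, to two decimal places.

8.92 Hz

Source frequency f = v/λ = 309.7/0.849 = 364.7821 Hz.
f_beat = |364.7821 − 373.7| = 8.92 Hz.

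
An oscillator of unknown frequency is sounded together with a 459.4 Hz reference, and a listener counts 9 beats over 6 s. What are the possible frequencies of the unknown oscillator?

457.9 Hz or 460.9 Hz

Beat frequency = 9/6 = 1.5 Hz.
|f − 459.4| = 1.5, so f = 459.4 ± 1.5.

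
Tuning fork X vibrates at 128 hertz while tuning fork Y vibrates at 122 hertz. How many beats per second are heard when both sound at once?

Beats arise from superposition of two nearby frequencies; the beat rate is |f₁ − f₂|.
|128 − 122| = 6 Hz.

6 Hz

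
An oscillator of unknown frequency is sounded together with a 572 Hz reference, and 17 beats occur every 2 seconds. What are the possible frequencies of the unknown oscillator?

563.5 Hz or 580.5 Hz

Beat frequency = 17/2 = 8.5 Hz.
|f − 572| = 8.5, so f = 572 ± 8.5.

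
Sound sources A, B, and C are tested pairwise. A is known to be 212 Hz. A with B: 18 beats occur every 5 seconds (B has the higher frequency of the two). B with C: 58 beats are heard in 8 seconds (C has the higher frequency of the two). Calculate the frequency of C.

222.85 Hz

A–B: Beat frequency = 18/5 = 3.6 Hz.
B is above A, so f_B = 212 + 3.6 = 215.6 Hz.
B–C: Beat frequency = 58/8 = 7.25 Hz.
C is above B, so f_C = 215.6 + 7.25 = 222.85 Hz.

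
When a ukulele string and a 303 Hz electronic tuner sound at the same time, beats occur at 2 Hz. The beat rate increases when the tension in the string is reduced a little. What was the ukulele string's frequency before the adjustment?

301 Hz

|f − 303| = 2, so the ukulele string was at either 301 Hz or 305 Hz.
Lower tension means lower frequency; the adjustment lowers the ukulele string's frequency.
The beat rate rose, so the adjustment moved the ukulele string further from 303 Hz — it was already below the reference.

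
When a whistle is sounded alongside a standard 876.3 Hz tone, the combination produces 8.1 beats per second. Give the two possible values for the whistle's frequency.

868.2 Hz or 884.4 Hz

|f − 876.3| = 8.1, so f = 876.3 ± 8.1.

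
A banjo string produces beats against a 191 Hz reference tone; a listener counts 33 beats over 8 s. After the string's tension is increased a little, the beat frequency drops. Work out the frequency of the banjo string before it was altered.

Beat frequency = 33/8 = 4.125 Hz.
|f − 191| = 4.125, so the banjo string was at either 186.875 Hz or 195.125 Hz.
Higher tension means higher frequency; the adjustment raises the banjo string's frequency.
The beat rate fell, so the adjustment moved the banjo string toward 191 Hz — it must have started below the reference.

186.875 Hz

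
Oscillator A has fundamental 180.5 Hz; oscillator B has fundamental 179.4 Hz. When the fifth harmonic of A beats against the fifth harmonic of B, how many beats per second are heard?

Fifth harmonic of the first: 5·180.5 = 902.5 Hz.
Fifth harmonic of the second: 5·179.4 = 897.0 Hz.
f_beat = |902.5 − 897.0| = 5.5 Hz.

5.5 Hz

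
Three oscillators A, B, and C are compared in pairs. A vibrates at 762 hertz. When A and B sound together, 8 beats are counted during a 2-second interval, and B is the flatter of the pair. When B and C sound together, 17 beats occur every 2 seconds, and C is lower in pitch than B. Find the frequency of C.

749.5 Hz

A–B: Beat frequency = 8/2 = 4 Hz.
B is below A, so f_B = 762 − 4 = 758 Hz.
B–C: Beat frequency = 17/2 = 8.5 Hz.
C is below B, so f_C = 758 − 8.5 = 749.5 Hz.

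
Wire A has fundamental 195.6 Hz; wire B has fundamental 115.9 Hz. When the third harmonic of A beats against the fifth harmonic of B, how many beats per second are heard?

Third harmonic of the first: 3·195.6 = 586.8 Hz.
Fifth harmonic of the second: 5·115.9 = 579.5 Hz.
f_beat = |586.8 − 579.5| = 7.3 Hz.

7.3 Hz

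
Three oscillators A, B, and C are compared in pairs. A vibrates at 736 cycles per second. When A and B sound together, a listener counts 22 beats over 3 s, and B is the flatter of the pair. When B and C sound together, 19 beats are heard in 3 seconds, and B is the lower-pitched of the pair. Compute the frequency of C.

A–B: Beat frequency = 22/3 = 7.3333 Hz.
B is below A, so f_B = 736 − 7.3333 = 728.6667 Hz.
B–C: Beat frequency = 19/3 = 6.3333 Hz.
C is above B, so f_C = 728.6667 + 6.3333 = 735 Hz.

735 Hz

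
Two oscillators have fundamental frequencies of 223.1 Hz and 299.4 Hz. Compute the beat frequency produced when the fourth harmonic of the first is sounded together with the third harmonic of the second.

5.8 Hz

Fourth harmonic of the first: 4·223.1 = 892.4 Hz.
Third harmonic of the second: 3·299.4 = 898.2 Hz.
f_beat = |892.4 − 898.2| = 5.8 Hz.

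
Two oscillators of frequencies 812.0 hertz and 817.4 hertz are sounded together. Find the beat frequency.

f_beat = |f₁ − f₂|.
|812.0 − 817.4| = 5.4 Hz.

5.4 Hz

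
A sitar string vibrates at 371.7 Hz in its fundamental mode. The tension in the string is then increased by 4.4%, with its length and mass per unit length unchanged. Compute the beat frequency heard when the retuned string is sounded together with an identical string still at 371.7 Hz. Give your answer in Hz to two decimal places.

For a string, f ∝ √T, so the new frequency is 371.7·√1.044 = 379.7894 Hz.
f_beat = |379.7894 − 371.7| = 8.09 Hz.

8.09 Hz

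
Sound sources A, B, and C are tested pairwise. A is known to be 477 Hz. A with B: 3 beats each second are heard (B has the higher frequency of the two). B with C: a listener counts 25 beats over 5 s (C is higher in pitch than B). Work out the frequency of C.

B is above A, so f_B = 477 + 3 = 480 Hz.
B–C: Beat frequency = 25/5 = 5 Hz.
C is above B, so f_C = 480 + 5 = 485 Hz.

485 Hz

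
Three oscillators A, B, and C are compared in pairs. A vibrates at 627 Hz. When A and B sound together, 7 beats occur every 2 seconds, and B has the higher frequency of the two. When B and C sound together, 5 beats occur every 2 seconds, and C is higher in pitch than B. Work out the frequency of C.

633 Hz

A–B: Beat frequency = 7/2 = 3.5 Hz.
B is above A, so f_B = 627 + 3.5 = 630.5 Hz.
B–C: Beat frequency = 5/2 = 2.5 Hz.
C is above B, so f_C = 630.5 + 2.5 = 633 Hz.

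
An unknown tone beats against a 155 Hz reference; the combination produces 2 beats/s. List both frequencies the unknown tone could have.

|f − 155| = 2, so f = 155 ± 2.

153 Hz or 157 Hz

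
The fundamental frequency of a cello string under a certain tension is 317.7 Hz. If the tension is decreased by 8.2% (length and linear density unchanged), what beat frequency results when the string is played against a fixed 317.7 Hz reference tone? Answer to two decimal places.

13.30 Hz

For a string, f ∝ √T, so the new frequency is 317.7·√0.918 = 304.3957 Hz.
f_beat = |304.3957 − 317.7| = 13.30 Hz.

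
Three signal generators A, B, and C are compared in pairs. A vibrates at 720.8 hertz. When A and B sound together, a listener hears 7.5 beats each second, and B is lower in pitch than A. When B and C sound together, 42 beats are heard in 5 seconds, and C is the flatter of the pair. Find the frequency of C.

704.9 Hz

B is below A, so f_B = 720.8 − 7.5 = 713.3 Hz.
B–C: Beat frequency = 42/5 = 8.4 Hz.
C is below B, so f_C = 713.3 − 8.4 = 704.9 Hz.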